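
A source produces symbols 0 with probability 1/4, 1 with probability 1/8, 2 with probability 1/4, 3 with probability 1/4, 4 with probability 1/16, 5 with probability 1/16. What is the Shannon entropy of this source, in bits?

2.375 bits

Each probability is a power of 1/2, so log₂(1/p) is an integer.
H = Σ p·log₂(1/p) = 1/4·2 + 1/8·3 + 1/4·2 + 1/4·2 + 1/16·4 + 1/16·4 = 2.375 bits.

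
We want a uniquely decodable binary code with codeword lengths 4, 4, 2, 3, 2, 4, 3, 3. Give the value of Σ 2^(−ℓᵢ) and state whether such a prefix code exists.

1.0625; no

With common denominator 2^4 = 16: Σ 2^(−ℓᵢ) = 1/16 + 1/16 + 4/16 + 2/16 + 4/16 + 1/16 + 2/16 + 2/16 = 17/16 = 1.0625.
Kraft's inequality requires Σ ≤ 1; here Σ = 1.0625 > 1, so no such prefix code exists.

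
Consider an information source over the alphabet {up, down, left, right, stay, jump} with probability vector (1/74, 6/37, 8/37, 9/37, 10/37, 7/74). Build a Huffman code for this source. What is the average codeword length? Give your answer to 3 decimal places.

Repeatedly combine the two least-probable nodes; the expected code length is the sum of the merged weights.
merge 1/74 + 7/74 → 4/37
merge 4/37 + 6/37 → 10/37
merge 8/37 + 9/37 → 17/37
merge 10/37 + 10/37 → 20/37
merge 17/37 + 20/37 → 1
L = 4/37 + 10/37 + 17/37 + 20/37 + 1 = 88/37 ≈ 2.378 bits/symbol.

2.378 bits/symbol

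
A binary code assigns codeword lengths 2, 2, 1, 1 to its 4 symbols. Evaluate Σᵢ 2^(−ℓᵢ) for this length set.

1.5

With common denominator 2^2 = 4: Σ 2^(−ℓᵢ) = 1/4 + 1/4 + 2/4 + 2/4 = 6/4 = 1.5.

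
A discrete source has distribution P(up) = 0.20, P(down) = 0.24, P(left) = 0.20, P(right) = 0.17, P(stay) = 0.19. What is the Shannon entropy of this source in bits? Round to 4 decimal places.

H = −Σ pᵢ log₂ pᵢ.
−0.20·log₂(0.20) = 0.4644
−0.24·log₂(0.24) = 0.4941
−0.20·log₂(0.20) = 0.4644
−0.17·log₂(0.17) = 0.4346
−0.19·log₂(0.19) = 0.4552
Sum ≈ 2.3127 → 2.3127 bits.

2.3127 bits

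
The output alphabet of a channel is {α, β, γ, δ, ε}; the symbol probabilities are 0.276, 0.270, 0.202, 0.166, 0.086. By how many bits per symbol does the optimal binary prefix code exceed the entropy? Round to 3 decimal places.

Entropy H = −Σ p log₂ p ≈ 2.2232 bits.
Huffman merges: 43/500+83/500→63/250; 101/500+63/250→227/500; 27/100+69/250→273/500; 227/500+273/500→1. L = 563/250 ≈ 2.2520.
L − H = 2.2520 − 2.2232 = 0.029 bits.

0.029 bits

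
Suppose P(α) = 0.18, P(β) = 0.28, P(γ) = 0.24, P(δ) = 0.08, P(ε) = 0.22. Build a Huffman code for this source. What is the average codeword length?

Repeatedly combine the two least-probable nodes; the expected code length is the sum of the merged weights.
merge 2/25 + 9/50 → 13/50
merge 11/50 + 6/25 → 23/50
merge 13/50 + 7/25 → 27/50
merge 23/50 + 27/50 → 1
L = 13/50 + 23/50 + 27/50 + 1 = 113/50 = 2.26 bits/symbol.

2.26 bits/symbol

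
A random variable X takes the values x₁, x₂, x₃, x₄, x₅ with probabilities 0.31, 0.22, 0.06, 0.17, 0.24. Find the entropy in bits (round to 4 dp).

H = −Σ pᵢ log₂ pᵢ.
−0.31·log₂(0.31) = 0.5238
−0.22·log₂(0.22) = 0.4806
−0.06·log₂(0.06) = 0.2435
−0.17·log₂(0.17) = 0.4346
−0.24·log₂(0.24) = 0.4941
Sum ≈ 2.1766 → 2.1766 bits.

2.1766 bits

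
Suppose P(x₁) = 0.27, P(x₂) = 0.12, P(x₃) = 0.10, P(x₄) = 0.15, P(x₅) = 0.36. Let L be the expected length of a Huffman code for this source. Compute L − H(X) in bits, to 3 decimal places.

Entropy H = −Σ p log₂ p ≈ 2.1504 bits.
Huffman merges: 1/10+3/25→11/50; 3/20+11/50→37/100; 27/100+9/25→63/100; 37/100+63/100→1. L = 111/50 ≈ 2.2200.
L − H = 2.2200 − 2.1504 = 0.070 bits.

0.070 bits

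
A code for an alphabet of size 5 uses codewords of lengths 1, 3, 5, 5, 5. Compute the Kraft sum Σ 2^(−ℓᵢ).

0.71875

With common denominator 2^5 = 32: Σ 2^(−ℓᵢ) = 16/32 + 4/32 + 1/32 + 1/32 + 1/32 = 23/32 = 0.71875.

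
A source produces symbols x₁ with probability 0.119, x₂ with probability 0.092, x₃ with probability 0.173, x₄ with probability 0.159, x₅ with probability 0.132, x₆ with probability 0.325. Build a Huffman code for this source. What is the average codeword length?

Repeatedly combine the two least-probable nodes; the expected code length is the sum of the merged weights.
merge 23/250 + 119/1000 → 211/1000
merge 33/250 + 159/1000 → 291/1000
merge 173/1000 + 211/1000 → 48/125
merge 291/1000 + 13/40 → 77/125
merge 48/125 + 77/125 → 1
L = 211/1000 + 291/1000 + 48/125 + 77/125 + 1 = 1251/500 = 2.502 bits/symbol.

2.502 bits/symbol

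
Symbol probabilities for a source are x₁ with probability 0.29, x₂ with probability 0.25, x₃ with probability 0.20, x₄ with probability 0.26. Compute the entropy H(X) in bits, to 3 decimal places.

H = −Σ pᵢ log₂ pᵢ.
−0.29·log₂(0.29) = 0.5179
−0.25·log₂(0.25) = 0.5000
−0.20·log₂(0.20) = 0.4644
−0.26·log₂(0.26) = 0.5053
Sum ≈ 1.9876 → 1.988 bits.

1.988 bits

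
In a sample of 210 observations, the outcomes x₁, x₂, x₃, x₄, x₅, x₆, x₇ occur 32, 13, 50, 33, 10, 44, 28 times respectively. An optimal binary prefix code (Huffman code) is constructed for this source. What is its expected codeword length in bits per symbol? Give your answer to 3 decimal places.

Probabilities are the counts divided by 210.
Repeatedly combine the two least-probable nodes; the expected code length is the sum of the merged weights.
merge 1/21 + 13/210 → 23/210
merge 23/210 + 2/15 → 17/70
merge 16/105 + 11/70 → 13/42
merge 22/105 + 5/21 → 47/105
merge 17/70 + 13/42 → 58/105
merge 47/105 + 58/105 → 1
L = 23/210 + 17/70 + 13/42 + 47/105 + 58/105 + 1 = 559/210 ≈ 2.662 bits/symbol.

2.662 bits/symbol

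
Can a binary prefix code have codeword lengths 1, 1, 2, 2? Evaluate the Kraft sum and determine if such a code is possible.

1.5; no

With common denominator 2^2 = 4: Σ 2^(−ℓᵢ) = 2/4 + 2/4 + 1/4 + 1/4 = 6/4 = 1.5.
Kraft's inequality requires Σ ≤ 1; here Σ = 1.5 > 1, so no such prefix code exists.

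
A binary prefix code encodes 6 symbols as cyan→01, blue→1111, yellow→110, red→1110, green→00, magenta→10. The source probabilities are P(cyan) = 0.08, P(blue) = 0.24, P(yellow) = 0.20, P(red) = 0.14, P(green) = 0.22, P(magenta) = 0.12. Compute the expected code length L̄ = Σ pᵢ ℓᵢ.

L̄ = Σ pᵢ·ℓᵢ = 0.08·2 + 0.24·4 + 0.20·3 + 0.14·4 + 0.22·2 + 0.12·2 = 2.96 bits/symbol.

2.96 bits/symbol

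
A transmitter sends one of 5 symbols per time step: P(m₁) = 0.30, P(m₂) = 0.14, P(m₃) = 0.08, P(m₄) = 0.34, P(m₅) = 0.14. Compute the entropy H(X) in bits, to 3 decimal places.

2.136 bits

H = −Σ pᵢ log₂ pᵢ.
−0.30·log₂(0.30) = 0.5211
−0.14·log₂(0.14) = 0.3971
−0.08·log₂(0.08) = 0.2915
−0.34·log₂(0.34) = 0.5292
−0.14·log₂(0.14) = 0.3971
Sum ≈ 2.1360 → 2.136 bits.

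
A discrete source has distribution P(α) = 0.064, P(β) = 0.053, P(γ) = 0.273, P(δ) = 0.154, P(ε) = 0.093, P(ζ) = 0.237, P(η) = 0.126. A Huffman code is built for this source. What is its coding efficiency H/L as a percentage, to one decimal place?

99.5%

Entropy H = −Σ p log₂ p ≈ 2.5929 bits.
Huffman merges: 53/1000+8/125→117/1000; 93/1000+117/1000→21/100; 63/500+77/500→7/25; 21/100+237/1000→447/1000; 273/1000+7/25→553/1000; 447/1000+553/1000→1. L = 2607/1000 ≈ 2.6070.
Efficiency = H/L = 2.5929/2.6070 = 99.5%.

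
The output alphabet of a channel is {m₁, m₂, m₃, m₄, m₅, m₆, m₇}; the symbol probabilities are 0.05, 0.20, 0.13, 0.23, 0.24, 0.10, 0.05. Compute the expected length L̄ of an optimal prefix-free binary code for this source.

2.63 bits/symbol

Repeatedly combine the two least-probable nodes; the expected code length is the sum of the merged weights.
merge 1/20 + 1/20 → 1/10
merge 1/10 + 1/10 → 1/5
merge 13/100 + 1/5 → 33/100
merge 1/5 + 23/100 → 43/100
merge 6/25 + 33/100 → 57/100
merge 43/100 + 57/100 → 1
L = 1/10 + 1/5 + 33/100 + 43/100 + 57/100 + 1 = 263/100 = 2.63 bits/symbol.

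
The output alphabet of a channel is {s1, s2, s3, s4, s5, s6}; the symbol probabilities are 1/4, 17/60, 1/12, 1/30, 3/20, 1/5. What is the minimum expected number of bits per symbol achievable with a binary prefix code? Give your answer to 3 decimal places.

2.383 bits/symbol

Repeatedly combine the two least-probable nodes; the expected code length is the sum of the merged weights.
merge 1/30 + 1/12 → 7/60
merge 7/60 + 3/20 → 4/15
merge 1/5 + 1/4 → 9/20
merge 4/15 + 17/60 → 11/20
merge 9/20 + 11/20 → 1
L = 7/60 + 4/15 + 9/20 + 11/20 + 1 = 143/60 ≈ 2.383 bits/symbol.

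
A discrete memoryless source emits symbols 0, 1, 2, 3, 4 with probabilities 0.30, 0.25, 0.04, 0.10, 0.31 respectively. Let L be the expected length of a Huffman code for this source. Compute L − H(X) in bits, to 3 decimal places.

0.077 bits

Entropy H = −Σ p log₂ p ≈ 2.0628 bits.
Huffman merges: 1/25+1/10→7/50; 7/50+1/4→39/100; 3/10+31/100→61/100; 39/100+61/100→1. L = 107/50 ≈ 2.1400.
L − H = 2.1400 − 2.0628 = 0.077 bits.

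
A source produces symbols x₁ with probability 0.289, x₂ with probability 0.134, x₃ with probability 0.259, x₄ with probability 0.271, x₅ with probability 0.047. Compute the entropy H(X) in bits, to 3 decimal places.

H = −Σ pᵢ log₂ pᵢ.
−0.289·log₂(0.289) = 0.5176
−0.134·log₂(0.134) = 0.3886
−0.259·log₂(0.259) = 0.5048
−0.271·log₂(0.271) = 0.5105
−0.047·log₂(0.047) = 0.2073
Sum ≈ 2.1287 → 2.129 bits.

2.129 bits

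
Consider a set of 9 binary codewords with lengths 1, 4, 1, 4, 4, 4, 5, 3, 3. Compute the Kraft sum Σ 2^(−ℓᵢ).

1.53125

With common denominator 2^5 = 32: Σ 2^(−ℓᵢ) = 16/32 + 2/32 + 16/32 + 2/32 + 2/32 + 2/32 + 1/32 + 4/32 + 4/32 = 49/32 = 1.53125.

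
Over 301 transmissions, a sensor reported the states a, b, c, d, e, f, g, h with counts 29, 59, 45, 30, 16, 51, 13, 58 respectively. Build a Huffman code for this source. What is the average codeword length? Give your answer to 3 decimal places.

2.900 bits/symbol

Probabilities are the counts divided by 301.
Repeatedly combine the two least-probable nodes; the expected code length is the sum of the merged weights.
merge 13/301 + 16/301 → 29/301
merge 29/301 + 29/301 → 58/301
merge 30/301 + 45/301 → 75/301
merge 51/301 + 58/301 → 109/301
merge 58/301 + 59/301 → 117/301
merge 75/301 + 109/301 → 184/301
merge 117/301 + 184/301 → 1
L = 29/301 + 58/301 + 75/301 + 109/301 + 117/301 + 184/301 + 1 = 873/301 ≈ 2.900 bits/symbol.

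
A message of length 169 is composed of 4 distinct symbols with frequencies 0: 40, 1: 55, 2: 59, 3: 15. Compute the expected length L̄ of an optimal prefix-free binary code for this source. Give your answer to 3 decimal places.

1.976 bits/symbol

Probabilities are the counts divided by 169.
Repeatedly combine the two least-probable nodes; the expected code length is the sum of the merged weights.
merge 15/169 + 40/169 → 55/169
merge 55/169 + 55/169 → 110/169
merge 59/169 + 110/169 → 1
L = 55/169 + 110/169 + 1 = 334/169 ≈ 1.976 bits/symbol.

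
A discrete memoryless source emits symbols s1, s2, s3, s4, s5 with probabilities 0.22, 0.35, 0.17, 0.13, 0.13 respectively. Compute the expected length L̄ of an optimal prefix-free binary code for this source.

2.26 bits/symbol

Repeatedly combine the two least-probable nodes; the expected code length is the sum of the merged weights.
merge 13/100 + 13/100 → 13/50
merge 17/100 + 11/50 → 39/100
merge 13/50 + 7/20 → 61/100
merge 39/100 + 61/100 → 1
L = 13/50 + 39/100 + 61/100 + 1 = 113/50 = 2.26 bits/symbol.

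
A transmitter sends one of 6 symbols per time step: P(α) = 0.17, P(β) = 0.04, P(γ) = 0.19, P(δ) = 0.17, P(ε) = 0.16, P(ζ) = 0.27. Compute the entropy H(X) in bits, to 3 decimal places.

2.443 bits

H = −Σ pᵢ log₂ pᵢ.
−0.17·log₂(0.17) = 0.4346
−0.04·log₂(0.04) = 0.1858
−0.19·log₂(0.19) = 0.4552
−0.17·log₂(0.17) = 0.4346
−0.16·log₂(0.16) = 0.4230
−0.27·log₂(0.27) = 0.5100
Sum ≈ 2.4432 → 2.443 bits.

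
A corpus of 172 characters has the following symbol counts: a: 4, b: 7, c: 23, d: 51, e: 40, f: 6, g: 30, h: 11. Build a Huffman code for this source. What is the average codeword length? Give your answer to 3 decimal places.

2.616 bits/symbol

Probabilities are the counts divided by 172.
Repeatedly combine the two least-probable nodes; the expected code length is the sum of the merged weights.
merge 1/43 + 3/86 → 5/86
merge 7/172 + 5/86 → 17/172
merge 11/172 + 17/172 → 7/43
merge 23/172 + 7/43 → 51/172
merge 15/86 + 10/43 → 35/86
merge 51/172 + 51/172 → 51/86
merge 35/86 + 51/86 → 1
L = 5/86 + 17/172 + 7/43 + 51/172 + 35/86 + 51/86 + 1 = 225/86 ≈ 2.616 bits/symbol.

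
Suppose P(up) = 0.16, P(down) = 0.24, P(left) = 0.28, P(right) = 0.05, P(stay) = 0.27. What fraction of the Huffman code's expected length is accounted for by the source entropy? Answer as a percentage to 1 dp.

Entropy H = −Σ p log₂ p ≈ 2.1575 bits.
Huffman merges: 1/20+4/25→21/100; 21/100+6/25→9/20; 27/100+7/25→11/20; 9/20+11/20→1. L = 221/100 ≈ 2.2100.
Efficiency = H/L = 2.1575/2.2100 = 97.6%.

97.6%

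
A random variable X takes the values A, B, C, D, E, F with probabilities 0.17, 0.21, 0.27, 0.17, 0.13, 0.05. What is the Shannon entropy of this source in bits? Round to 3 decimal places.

2.451 bits

H = −Σ pᵢ log₂ pᵢ.
−0.17·log₂(0.17) = 0.4346
−0.21·log₂(0.21) = 0.4728
−0.27·log₂(0.27) = 0.5100
−0.17·log₂(0.17) = 0.4346
−0.13·log₂(0.13) = 0.3826
−0.05·log₂(0.05) = 0.2161
Sum ≈ 2.4508 → 2.451 bits.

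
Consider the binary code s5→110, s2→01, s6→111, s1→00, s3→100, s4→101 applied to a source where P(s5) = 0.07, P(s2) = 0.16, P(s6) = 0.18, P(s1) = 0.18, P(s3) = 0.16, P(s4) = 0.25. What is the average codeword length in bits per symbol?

L̄ = Σ pᵢ·ℓᵢ = 0.07·3 + 0.16·2 + 0.18·3 + 0.18·2 + 0.16·3 + 0.25·3 = 2.66 bits/symbol.

2.66 bits/symbol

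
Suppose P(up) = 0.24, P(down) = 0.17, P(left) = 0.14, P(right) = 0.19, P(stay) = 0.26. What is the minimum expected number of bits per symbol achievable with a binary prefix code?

2.31 bits/symbol

Repeatedly combine the two least-probable nodes; the expected code length is the sum of the merged weights.
merge 7/50 + 17/100 → 31/100
merge 19/100 + 6/25 → 43/100
merge 13/50 + 31/100 → 57/100
merge 43/100 + 57/100 → 1
L = 31/100 + 43/100 + 57/100 + 1 = 231/100 = 2.31 bits/symbol.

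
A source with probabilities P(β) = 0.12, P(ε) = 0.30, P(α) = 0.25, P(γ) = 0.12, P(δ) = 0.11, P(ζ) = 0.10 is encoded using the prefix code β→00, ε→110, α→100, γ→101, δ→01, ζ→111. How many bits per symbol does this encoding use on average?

L̄ = Σ pᵢ·ℓᵢ = 0.12·2 + 0.30·3 + 0.25·3 + 0.12·3 + 0.11·2 + 0.10·3 = 2.77 bits/symbol.

2.77 bits/symbol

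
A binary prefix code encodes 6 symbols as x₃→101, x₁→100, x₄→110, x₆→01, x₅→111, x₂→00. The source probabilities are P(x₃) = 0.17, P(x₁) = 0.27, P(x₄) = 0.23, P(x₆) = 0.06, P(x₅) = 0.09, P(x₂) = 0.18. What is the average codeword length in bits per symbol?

L̄ = Σ pᵢ·ℓᵢ = 0.17·3 + 0.27·3 + 0.23·3 + 0.06·2 + 0.09·3 + 0.18·2 = 2.76 bits/symbol.

2.76 bits/symbol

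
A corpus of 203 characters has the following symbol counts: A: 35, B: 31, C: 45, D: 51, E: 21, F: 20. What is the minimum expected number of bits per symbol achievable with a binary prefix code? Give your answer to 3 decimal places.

2.527 bits/symbol

Probabilities are the counts divided by 203.
Repeatedly combine the two least-probable nodes; the expected code length is the sum of the merged weights.
merge 20/203 + 3/29 → 41/203
merge 31/203 + 5/29 → 66/203
merge 41/203 + 45/203 → 86/203
merge 51/203 + 66/203 → 117/203
merge 86/203 + 117/203 → 1
L = 41/203 + 66/203 + 86/203 + 117/203 + 1 = 513/203 ≈ 2.527 bits/symbol.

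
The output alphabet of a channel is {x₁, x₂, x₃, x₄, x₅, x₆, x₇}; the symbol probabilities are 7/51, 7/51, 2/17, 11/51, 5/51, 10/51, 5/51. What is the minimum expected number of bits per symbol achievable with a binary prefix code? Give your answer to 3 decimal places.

2.784 bits/symbol

Repeatedly combine the two least-probable nodes; the expected code length is the sum of the merged weights.
merge 5/51 + 5/51 → 10/51
merge 2/17 + 7/51 → 13/51
merge 7/51 + 10/51 → 1/3
merge 10/51 + 11/51 → 7/17
merge 13/51 + 1/3 → 10/17
merge 7/17 + 10/17 → 1
L = 10/51 + 13/51 + 1/3 + 7/17 + 10/17 + 1 = 142/51 ≈ 2.784 bits/symbol.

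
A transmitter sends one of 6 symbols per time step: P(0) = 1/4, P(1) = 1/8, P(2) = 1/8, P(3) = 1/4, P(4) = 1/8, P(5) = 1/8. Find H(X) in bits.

2.5 bits

Each probability is a power of 1/2, so log₂(1/p) is an integer.
H = Σ p·log₂(1/p) = 1/4·2 + 1/8·3 + 1/8·3 + 1/4·2 + 1/8·3 + 1/8·3 = 2.5 bits.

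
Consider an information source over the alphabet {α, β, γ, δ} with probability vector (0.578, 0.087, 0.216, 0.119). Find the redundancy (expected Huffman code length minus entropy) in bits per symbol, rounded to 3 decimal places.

Entropy H = −Σ p log₂ p ≈ 1.6066 bits.
Huffman merges: 87/1000+119/1000→103/500; 103/500+27/125→211/500; 211/500+289/500→1. L = 407/250 ≈ 1.6280.
L − H = 1.6280 − 1.6066 = 0.021 bits.

0.021 bits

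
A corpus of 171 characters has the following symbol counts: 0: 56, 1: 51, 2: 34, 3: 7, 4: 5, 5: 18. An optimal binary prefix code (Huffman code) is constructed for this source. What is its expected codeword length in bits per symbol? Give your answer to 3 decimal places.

2.246 bits/symbol

Probabilities are the counts divided by 171.
Repeatedly combine the two least-probable nodes; the expected code length is the sum of the merged weights.
merge 5/171 + 7/171 → 4/57
merge 4/57 + 2/19 → 10/57
merge 10/57 + 34/171 → 64/171
merge 17/57 + 56/171 → 107/171
merge 64/171 + 107/171 → 1
L = 4/57 + 10/57 + 64/171 + 107/171 + 1 = 128/57 ≈ 2.246 bits/symbol.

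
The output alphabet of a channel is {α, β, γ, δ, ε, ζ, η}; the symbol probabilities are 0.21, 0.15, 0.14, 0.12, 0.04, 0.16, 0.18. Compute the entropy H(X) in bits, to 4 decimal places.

H = −Σ pᵢ log₂ pᵢ.
−0.21·log₂(0.21) = 0.4728
−0.15·log₂(0.15) = 0.4105
−0.14·log₂(0.14) = 0.3971
−0.12·log₂(0.12) = 0.3671
−0.04·log₂(0.04) = 0.1858
−0.16·log₂(0.16) = 0.4230
−0.18·log₂(0.18) = 0.4453
Sum ≈ 2.7016 → 2.7016 bits.

2.7016 bits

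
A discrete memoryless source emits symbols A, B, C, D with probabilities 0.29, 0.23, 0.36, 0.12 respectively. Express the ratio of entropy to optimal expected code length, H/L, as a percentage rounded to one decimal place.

95.6%

Entropy H = −Σ p log₂ p ≈ 1.9033 bits.
Huffman merges: 3/25+23/100→7/20; 29/100+7/20→16/25; 9/25+16/25→1. L = 199/100 ≈ 1.9900.
Efficiency = H/L = 1.9033/1.9900 = 95.6%.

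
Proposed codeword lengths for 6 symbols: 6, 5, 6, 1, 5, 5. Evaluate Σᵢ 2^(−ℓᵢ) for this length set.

With common denominator 2^6 = 64: Σ 2^(−ℓᵢ) = 1/64 + 2/64 + 1/64 + 32/64 + 2/64 + 2/64 = 40/64 = 0.625.

0.625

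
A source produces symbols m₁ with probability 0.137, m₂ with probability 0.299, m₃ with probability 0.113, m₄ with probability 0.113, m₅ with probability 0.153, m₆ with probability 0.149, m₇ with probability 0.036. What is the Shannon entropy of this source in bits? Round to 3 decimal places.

H = −Σ pᵢ log₂ pᵢ.
−0.137·log₂(0.137) = 0.3929
−0.299·log₂(0.299) = 0.5208
−0.113·log₂(0.113) = 0.3555
−0.113·log₂(0.113) = 0.3555
−0.153·log₂(0.153) = 0.4144
−0.149·log₂(0.149) = 0.4092
−0.036·log₂(0.036) = 0.1727
Sum ≈ 2.6209 → 2.621 bits.

2.621 bits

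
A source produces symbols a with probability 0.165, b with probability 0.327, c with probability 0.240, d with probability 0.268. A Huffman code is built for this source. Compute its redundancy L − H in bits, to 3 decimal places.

Entropy H = −Σ p log₂ p ≈ 1.9595 bits.
Huffman merges: 33/200+6/25→81/200; 67/250+327/1000→119/200; 81/200+119/200→1. L = 2 ≈ 2.0000.
L − H = 2.0000 − 1.9595 = 0.041 bits.

0.041 bits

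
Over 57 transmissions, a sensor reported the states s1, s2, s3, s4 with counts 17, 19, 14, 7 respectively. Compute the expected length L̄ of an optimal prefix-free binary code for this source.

Probabilities are the counts divided by 57.
Repeatedly combine the two least-probable nodes; the expected code length is the sum of the merged weights.
merge 7/57 + 14/57 → 7/19
merge 17/57 + 1/3 → 12/19
merge 7/19 + 12/19 → 1
L = 7/19 + 12/19 + 1 = 2 bits/symbol.

2 bits/symbol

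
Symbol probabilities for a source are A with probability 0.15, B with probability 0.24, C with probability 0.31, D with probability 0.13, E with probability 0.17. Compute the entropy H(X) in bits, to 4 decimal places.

2.2457 bits

H = −Σ pᵢ log₂ pᵢ.
−0.15·log₂(0.15) = 0.4105
−0.24·log₂(0.24) = 0.4941
−0.31·log₂(0.31) = 0.5238
−0.13·log₂(0.13) = 0.3826
−0.17·log₂(0.17) = 0.4346
Sum ≈ 2.2457 → 2.2457 bits.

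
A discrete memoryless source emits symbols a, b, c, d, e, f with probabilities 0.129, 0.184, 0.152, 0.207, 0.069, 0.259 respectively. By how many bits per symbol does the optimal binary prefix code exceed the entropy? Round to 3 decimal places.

0.049 bits

Entropy H = −Σ p log₂ p ≈ 2.4849 bits.
Huffman merges: 69/1000+129/1000→99/500; 19/125+23/125→42/125; 99/500+207/1000→81/200; 259/1000+42/125→119/200; 81/200+119/200→1. L = 1267/500 ≈ 2.5340.
L − H = 2.5340 − 2.4849 = 0.049 bits.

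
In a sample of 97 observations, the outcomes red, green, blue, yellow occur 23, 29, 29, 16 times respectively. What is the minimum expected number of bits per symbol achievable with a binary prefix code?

Probabilities are the counts divided by 97.
Repeatedly combine the two least-probable nodes; the expected code length is the sum of the merged weights.
merge 16/97 + 23/97 → 39/97
merge 29/97 + 29/97 → 58/97
merge 39/97 + 58/97 → 1
L = 39/97 + 58/97 + 1 = 2 bits/symbol.

2 bits/symbol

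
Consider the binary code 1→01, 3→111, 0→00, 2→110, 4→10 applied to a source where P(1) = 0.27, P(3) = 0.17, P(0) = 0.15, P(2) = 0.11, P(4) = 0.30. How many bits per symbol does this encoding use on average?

L̄ = Σ pᵢ·ℓᵢ = 0.27·2 + 0.17·3 + 0.15·2 + 0.11·3 + 0.30·2 = 2.28 bits/symbol.

2.28 bits/symbol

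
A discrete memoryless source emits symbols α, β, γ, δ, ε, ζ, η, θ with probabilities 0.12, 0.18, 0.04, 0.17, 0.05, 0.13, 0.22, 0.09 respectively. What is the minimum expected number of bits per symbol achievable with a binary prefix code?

2.87 bits/symbol

Repeatedly combine the two least-probable nodes; the expected code length is the sum of the merged weights.
merge 1/25 + 1/20 → 9/100
merge 9/100 + 9/100 → 9/50
merge 3/25 + 13/100 → 1/4
merge 17/100 + 9/50 → 7/20
merge 9/50 + 11/50 → 2/5
merge 1/4 + 7/20 → 3/5
merge 2/5 + 3/5 → 1
L = 9/100 + 9/50 + 1/4 + 7/20 + 2/5 + 3/5 + 1 = 287/100 = 2.87 bits/symbol.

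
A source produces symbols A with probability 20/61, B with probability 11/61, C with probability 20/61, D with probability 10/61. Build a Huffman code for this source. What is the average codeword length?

2 bits/symbol

Repeatedly combine the two least-probable nodes; the expected code length is the sum of the merged weights.
merge 10/61 + 11/61 → 21/61
merge 20/61 + 20/61 → 40/61
merge 21/61 + 40/61 → 1
L = 21/61 + 40/61 + 1 = 2 bits/symbol.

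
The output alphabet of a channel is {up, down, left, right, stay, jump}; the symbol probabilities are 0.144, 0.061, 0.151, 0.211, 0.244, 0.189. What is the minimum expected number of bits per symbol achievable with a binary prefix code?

Repeatedly combine the two least-probable nodes; the expected code length is the sum of the merged weights.
merge 61/1000 + 18/125 → 41/200
merge 151/1000 + 189/1000 → 17/50
merge 41/200 + 211/1000 → 52/125
merge 61/250 + 17/50 → 73/125
merge 52/125 + 73/125 → 1
L = 41/200 + 17/50 + 52/125 + 73/125 + 1 = 509/200 = 2.545 bits/symbol.

2.545 bits/symbol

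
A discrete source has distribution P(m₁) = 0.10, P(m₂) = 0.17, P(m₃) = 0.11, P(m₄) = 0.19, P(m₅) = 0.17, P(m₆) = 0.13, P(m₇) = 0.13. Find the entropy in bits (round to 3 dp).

H = −Σ pᵢ log₂ pᵢ.
−0.10·log₂(0.10) = 0.3322
−0.17·log₂(0.17) = 0.4346
−0.11·log₂(0.11) = 0.3503
−0.19·log₂(0.19) = 0.4552
−0.17·log₂(0.17) = 0.4346
−0.13·log₂(0.13) = 0.3826
−0.13·log₂(0.13) = 0.3826
Sum ≈ 2.7722 → 2.772 bits.

2.772 bits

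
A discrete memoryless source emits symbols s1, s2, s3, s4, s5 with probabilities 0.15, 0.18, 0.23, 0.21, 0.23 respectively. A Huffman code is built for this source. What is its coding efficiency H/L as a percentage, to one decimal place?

Entropy H = −Σ p log₂ p ≈ 2.3040 bits.
Huffman merges: 3/20+9/50→33/100; 21/100+23/100→11/25; 23/100+33/100→14/25; 11/25+14/25→1. L = 233/100 ≈ 2.3300.
Efficiency = H/L = 2.3040/2.3300 = 98.9%.

98.9%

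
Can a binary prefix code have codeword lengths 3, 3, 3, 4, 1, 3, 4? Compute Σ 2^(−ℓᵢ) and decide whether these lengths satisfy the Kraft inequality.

With common denominator 2^4 = 16: Σ 2^(−ℓᵢ) = 2/16 + 2/16 + 2/16 + 1/16 + 8/16 + 2/16 + 1/16 = 18/16 = 1.125.
Kraft's inequality requires Σ ≤ 1; here Σ = 1.125 > 1, so no such prefix code exists.

1.125; no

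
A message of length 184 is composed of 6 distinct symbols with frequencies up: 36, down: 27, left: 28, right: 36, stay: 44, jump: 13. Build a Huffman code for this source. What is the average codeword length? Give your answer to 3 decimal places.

Probabilities are the counts divided by 184.
Repeatedly combine the two least-probable nodes; the expected code length is the sum of the merged weights.
merge 13/184 + 27/184 → 5/23
merge 7/46 + 9/46 → 8/23
merge 9/46 + 5/23 → 19/46
merge 11/46 + 8/23 → 27/46
merge 19/46 + 27/46 → 1
L = 5/23 + 8/23 + 19/46 + 27/46 + 1 = 59/23 ≈ 2.565 bits/symbol.

2.565 bits/symbol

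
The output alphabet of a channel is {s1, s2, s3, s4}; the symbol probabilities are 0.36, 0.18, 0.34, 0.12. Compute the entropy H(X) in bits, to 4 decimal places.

H = −Σ pᵢ log₂ pᵢ.
−0.36·log₂(0.36) = 0.5306
−0.18·log₂(0.18) = 0.4453
−0.34·log₂(0.34) = 0.5292
−0.12·log₂(0.12) = 0.3671
Sum ≈ 1.8722 → 1.8722 bits.

1.8722 bits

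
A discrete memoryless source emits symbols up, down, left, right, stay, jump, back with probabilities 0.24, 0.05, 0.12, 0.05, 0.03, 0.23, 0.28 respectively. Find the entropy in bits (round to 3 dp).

2.447 bits

H = −Σ pᵢ log₂ pᵢ.
−0.24·log₂(0.24) = 0.4941
−0.05·log₂(0.05) = 0.2161
−0.12·log₂(0.12) = 0.3671
−0.05·log₂(0.05) = 0.2161
−0.03·log₂(0.03) = 0.1518
−0.23·log₂(0.23) = 0.4877
−0.28·log₂(0.28) = 0.5142
Sum ≈ 2.4470 → 2.447 bits.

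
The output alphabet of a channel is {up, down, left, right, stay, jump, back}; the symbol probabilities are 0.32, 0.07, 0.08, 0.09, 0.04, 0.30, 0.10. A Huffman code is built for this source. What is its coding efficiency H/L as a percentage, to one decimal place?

97.9%

Entropy H = −Σ p log₂ p ≈ 2.4378 bits.
Huffman merges: 1/25+7/100→11/100; 2/25+9/100→17/100; 1/10+11/100→21/100; 17/100+21/100→19/50; 3/10+8/25→31/50; 19/50+31/50→1. L = 249/100 ≈ 2.4900.
Efficiency = H/L = 2.4378/2.4900 = 97.9%.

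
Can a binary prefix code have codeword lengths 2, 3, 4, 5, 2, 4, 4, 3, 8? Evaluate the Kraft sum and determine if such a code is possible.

With common denominator 2^8 = 256: Σ 2^(−ℓᵢ) = 64/256 + 32/256 + 16/256 + 8/256 + 64/256 + 16/256 + 16/256 + 32/256 + 1/256 = 249/256 = 0.97265625.
Kraft's inequality requires Σ ≤ 1; here Σ = 0.97265625 ≤ 1, so such a prefix code exists.

0.97265625; yes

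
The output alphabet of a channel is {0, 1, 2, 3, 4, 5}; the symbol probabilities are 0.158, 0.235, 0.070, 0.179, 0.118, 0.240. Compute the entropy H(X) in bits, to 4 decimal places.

2.4823 bits

H = −Σ pᵢ log₂ pᵢ.
−0.158·log₂(0.158) = 0.4206
−0.235·log₂(0.235) = 0.4910
−0.070·log₂(0.070) = 0.2686
−0.179·log₂(0.179) = 0.4443
−0.118·log₂(0.118) = 0.3638
−0.240·log₂(0.240) = 0.4941
Sum ≈ 2.4823 → 2.4823 bits.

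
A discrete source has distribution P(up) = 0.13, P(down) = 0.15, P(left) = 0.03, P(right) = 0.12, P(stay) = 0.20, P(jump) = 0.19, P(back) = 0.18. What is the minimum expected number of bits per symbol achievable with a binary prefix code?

Repeatedly combine the two least-probable nodes; the expected code length is the sum of the merged weights.
merge 3/100 + 3/25 → 3/20
merge 13/100 + 3/20 → 7/25
merge 3/20 + 9/50 → 33/100
merge 19/100 + 1/5 → 39/100
merge 7/25 + 33/100 → 61/100
merge 39/100 + 61/100 → 1
L = 3/20 + 7/25 + 33/100 + 39/100 + 61/100 + 1 = 69/25 = 2.76 bits/symbol.

2.76 bits/symbol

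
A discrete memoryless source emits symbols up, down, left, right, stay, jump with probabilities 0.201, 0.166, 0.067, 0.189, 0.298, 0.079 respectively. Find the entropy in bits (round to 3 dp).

2.421 bits

H = −Σ pᵢ log₂ pᵢ.
−0.201·log₂(0.201) = 0.4653
−0.166·log₂(0.166) = 0.4301
−0.067·log₂(0.067) = 0.2613
−0.189·log₂(0.189) = 0.4543
−0.298·log₂(0.298) = 0.5205
−0.079·log₂(0.079) = 0.2893
Sum ≈ 2.4207 → 2.421 bits.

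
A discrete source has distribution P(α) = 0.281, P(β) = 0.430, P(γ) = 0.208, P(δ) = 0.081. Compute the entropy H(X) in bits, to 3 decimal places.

H = −Σ pᵢ log₂ pᵢ.
−0.281·log₂(0.281) = 0.5146
−0.430·log₂(0.430) = 0.5236
−0.208·log₂(0.208) = 0.4712
−0.081·log₂(0.081) = 0.2937
Sum ≈ 1.8031 → 1.803 bits.

1.803 bits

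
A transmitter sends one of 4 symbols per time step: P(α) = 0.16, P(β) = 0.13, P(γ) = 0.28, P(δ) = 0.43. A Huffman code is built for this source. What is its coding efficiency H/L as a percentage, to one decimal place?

99.1%

Entropy H = −Σ p log₂ p ≈ 1.8434 bits.
Huffman merges: 13/100+4/25→29/100; 7/25+29/100→57/100; 43/100+57/100→1. L = 93/50 ≈ 1.8600.
Efficiency = H/L = 1.8434/1.8600 = 99.1%.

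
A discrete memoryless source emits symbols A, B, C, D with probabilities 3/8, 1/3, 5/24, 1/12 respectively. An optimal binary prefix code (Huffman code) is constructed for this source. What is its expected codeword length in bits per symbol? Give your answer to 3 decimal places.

1.917 bits/symbol

Repeatedly combine the two least-probable nodes; the expected code length is the sum of the merged weights.
merge 1/12 + 5/24 → 7/24
merge 7/24 + 1/3 → 5/8
merge 3/8 + 5/8 → 1
L = 7/24 + 5/8 + 1 = 23/12 ≈ 1.917 bits/symbol.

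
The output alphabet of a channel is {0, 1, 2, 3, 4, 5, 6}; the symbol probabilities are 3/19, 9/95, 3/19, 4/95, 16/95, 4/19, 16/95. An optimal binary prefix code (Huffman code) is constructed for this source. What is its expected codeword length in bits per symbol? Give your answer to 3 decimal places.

Repeatedly combine the two least-probable nodes; the expected code length is the sum of the merged weights.
merge 4/95 + 9/95 → 13/95
merge 13/95 + 3/19 → 28/95
merge 3/19 + 16/95 → 31/95
merge 16/95 + 4/19 → 36/95
merge 28/95 + 31/95 → 59/95
merge 36/95 + 59/95 → 1
L = 13/95 + 28/95 + 31/95 + 36/95 + 59/95 + 1 = 262/95 ≈ 2.758 bits/symbol.

2.758 bits/symbol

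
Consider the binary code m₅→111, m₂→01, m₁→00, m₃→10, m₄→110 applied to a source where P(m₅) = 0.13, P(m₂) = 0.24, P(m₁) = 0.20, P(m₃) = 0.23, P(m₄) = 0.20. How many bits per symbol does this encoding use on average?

2.33 bits/symbol

L̄ = Σ pᵢ·ℓᵢ = 0.13·3 + 0.24·2 + 0.20·2 + 0.23·2 + 0.20·3 = 2.33 bits/symbol.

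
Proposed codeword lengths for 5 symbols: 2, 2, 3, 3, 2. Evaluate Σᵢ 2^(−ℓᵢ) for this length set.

With common denominator 2^3 = 8: Σ 2^(−ℓᵢ) = 2/8 + 2/8 + 1/8 + 1/8 + 2/8 = 8/8 = 1.

1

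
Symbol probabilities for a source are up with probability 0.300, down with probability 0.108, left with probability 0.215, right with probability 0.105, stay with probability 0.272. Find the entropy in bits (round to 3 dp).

H = −Σ pᵢ log₂ pᵢ.
−0.300·log₂(0.300) = 0.5211
−0.108·log₂(0.108) = 0.3468
−0.215·log₂(0.215) = 0.4768
−0.105·log₂(0.105) = 0.3414
−0.272·log₂(0.272) = 0.5109
Sum ≈ 2.1970 → 2.197 bits.

2.197 bits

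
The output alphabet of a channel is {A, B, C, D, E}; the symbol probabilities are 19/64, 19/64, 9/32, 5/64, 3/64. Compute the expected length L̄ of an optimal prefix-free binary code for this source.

Repeatedly combine the two least-probable nodes; the expected code length is the sum of the merged weights.
merge 3/64 + 5/64 → 1/8
merge 1/8 + 9/32 → 13/32
merge 19/64 + 19/64 → 19/32
merge 13/32 + 19/32 → 1
L = 1/8 + 13/32 + 19/32 + 1 = 17/8 = 2.125 bits/symbol.

2.125 bits/symbol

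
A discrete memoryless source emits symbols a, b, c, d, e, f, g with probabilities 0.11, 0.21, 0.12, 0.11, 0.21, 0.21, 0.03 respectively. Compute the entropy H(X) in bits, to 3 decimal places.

2.638 bits

H = −Σ pᵢ log₂ pᵢ.
−0.11·log₂(0.11) = 0.3503
−0.21·log₂(0.21) = 0.4728
−0.12·log₂(0.12) = 0.3671
−0.11·log₂(0.11) = 0.3503
−0.21·log₂(0.21) = 0.4728
−0.21·log₂(0.21) = 0.4728
−0.03·log₂(0.03) = 0.1518
Sum ≈ 2.6379 → 2.638 bits.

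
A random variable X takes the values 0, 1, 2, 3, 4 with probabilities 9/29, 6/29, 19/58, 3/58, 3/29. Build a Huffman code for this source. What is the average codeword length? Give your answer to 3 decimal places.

2.155 bits/symbol

Repeatedly combine the two least-probable nodes; the expected code length is the sum of the merged weights.
merge 3/58 + 3/29 → 9/58
merge 9/58 + 6/29 → 21/58
merge 9/29 + 19/58 → 37/58
merge 21/58 + 37/58 → 1
L = 9/58 + 21/58 + 37/58 + 1 = 125/58 ≈ 2.155 bits/symbol.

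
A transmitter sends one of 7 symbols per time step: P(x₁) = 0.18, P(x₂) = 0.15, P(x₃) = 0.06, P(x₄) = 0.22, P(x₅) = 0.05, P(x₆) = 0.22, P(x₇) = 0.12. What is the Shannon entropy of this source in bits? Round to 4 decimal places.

2.6437 bits

H = −Σ pᵢ log₂ pᵢ.
−0.18·log₂(0.18) = 0.4453
−0.15·log₂(0.15) = 0.4105
−0.06·log₂(0.06) = 0.2435
−0.22·log₂(0.22) = 0.4806
−0.05·log₂(0.05) = 0.2161
−0.22·log₂(0.22) = 0.4806
−0.12·log₂(0.12) = 0.3671
Sum ≈ 2.6437 → 2.6437 bits.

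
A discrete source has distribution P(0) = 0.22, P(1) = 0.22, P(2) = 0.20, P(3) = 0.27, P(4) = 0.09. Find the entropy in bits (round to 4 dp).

H = −Σ pᵢ log₂ pᵢ.
−0.22·log₂(0.22) = 0.4806
−0.22·log₂(0.22) = 0.4806
−0.20·log₂(0.20) = 0.4644
−0.27·log₂(0.27) = 0.5100
−0.09·log₂(0.09) = 0.3127
Sum ≈ 2.2482 → 2.2482 bits.

2.2482 bits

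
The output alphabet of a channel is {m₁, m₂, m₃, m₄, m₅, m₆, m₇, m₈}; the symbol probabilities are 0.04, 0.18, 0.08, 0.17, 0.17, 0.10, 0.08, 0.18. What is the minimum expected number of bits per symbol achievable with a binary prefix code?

2.94 bits/symbol

Repeatedly combine the two least-probable nodes; the expected code length is the sum of the merged weights.
merge 1/25 + 2/25 → 3/25
merge 2/25 + 1/10 → 9/50
merge 3/25 + 17/100 → 29/100
merge 17/100 + 9/50 → 7/20
merge 9/50 + 9/50 → 9/25
merge 29/100 + 7/20 → 16/25
merge 9/25 + 16/25 → 1
L = 3/25 + 9/50 + 29/100 + 7/20 + 9/25 + 16/25 + 1 = 147/50 = 2.94 bits/symbol.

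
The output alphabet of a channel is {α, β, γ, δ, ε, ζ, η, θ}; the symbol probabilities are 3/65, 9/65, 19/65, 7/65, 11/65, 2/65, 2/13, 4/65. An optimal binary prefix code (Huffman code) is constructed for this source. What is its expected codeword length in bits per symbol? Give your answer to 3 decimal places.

2.754 bits/symbol

Repeatedly combine the two least-probable nodes; the expected code length is the sum of the merged weights.
merge 2/65 + 3/65 → 1/13
merge 4/65 + 1/13 → 9/65
merge 7/65 + 9/65 → 16/65
merge 9/65 + 2/13 → 19/65
merge 11/65 + 16/65 → 27/65
merge 19/65 + 19/65 → 38/65
merge 27/65 + 38/65 → 1
L = 1/13 + 9/65 + 16/65 + 19/65 + 27/65 + 38/65 + 1 = 179/65 ≈ 2.754 bits/symbol.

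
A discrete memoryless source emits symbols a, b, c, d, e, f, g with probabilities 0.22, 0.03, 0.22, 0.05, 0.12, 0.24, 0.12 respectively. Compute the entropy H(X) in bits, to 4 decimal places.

H = −Σ pᵢ log₂ pᵢ.
−0.22·log₂(0.22) = 0.4806
−0.03·log₂(0.03) = 0.1518
−0.22·log₂(0.22) = 0.4806
−0.05·log₂(0.05) = 0.2161
−0.12·log₂(0.12) = 0.3671
−0.24·log₂(0.24) = 0.4941
−0.12·log₂(0.12) = 0.3671
Sum ≈ 2.5573 → 2.5573 bits.

2.5573 bits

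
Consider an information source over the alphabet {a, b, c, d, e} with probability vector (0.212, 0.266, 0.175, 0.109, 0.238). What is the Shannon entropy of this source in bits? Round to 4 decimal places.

2.2641 bits

H = −Σ pᵢ log₂ pᵢ.
−0.212·log₂(0.212) = 0.4744
−0.266·log₂(0.266) = 0.5082
−0.175·log₂(0.175) = 0.4401
−0.109·log₂(0.109) = 0.3485
−0.238·log₂(0.238) = 0.4929
Sum ≈ 2.2641 → 2.2641 bits.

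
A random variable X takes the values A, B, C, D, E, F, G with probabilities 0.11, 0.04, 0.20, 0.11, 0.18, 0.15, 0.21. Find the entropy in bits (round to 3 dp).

H = −Σ pᵢ log₂ pᵢ.
−0.11·log₂(0.11) = 0.3503
−0.04·log₂(0.04) = 0.1858
−0.20·log₂(0.20) = 0.4644
−0.11·log₂(0.11) = 0.3503
−0.18·log₂(0.18) = 0.4453
−0.15·log₂(0.15) = 0.4105
−0.21·log₂(0.21) = 0.4728
Sum ≈ 2.6794 → 2.679 bits.

2.679 bits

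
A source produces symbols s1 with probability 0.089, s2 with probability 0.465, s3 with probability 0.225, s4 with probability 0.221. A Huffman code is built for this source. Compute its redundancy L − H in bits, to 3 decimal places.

0.055 bits

Entropy H = −Σ p log₂ p ≈ 1.7898 bits.
Huffman merges: 89/1000+221/1000→31/100; 9/40+31/100→107/200; 93/200+107/200→1. L = 369/200 ≈ 1.8450.
L − H = 1.8450 − 1.7898 = 0.055 bits.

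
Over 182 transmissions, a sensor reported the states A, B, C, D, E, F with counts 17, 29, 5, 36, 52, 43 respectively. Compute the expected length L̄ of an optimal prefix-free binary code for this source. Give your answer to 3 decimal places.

Probabilities are the counts divided by 182.
Repeatedly combine the two least-probable nodes; the expected code length is the sum of the merged weights.
merge 5/182 + 17/182 → 11/91
merge 11/91 + 29/182 → 51/182
merge 18/91 + 43/182 → 79/182
merge 51/182 + 2/7 → 103/182
merge 79/182 + 103/182 → 1
L = 11/91 + 51/182 + 79/182 + 103/182 + 1 = 437/182 ≈ 2.401 bits/symbol.

2.401 bits/symbol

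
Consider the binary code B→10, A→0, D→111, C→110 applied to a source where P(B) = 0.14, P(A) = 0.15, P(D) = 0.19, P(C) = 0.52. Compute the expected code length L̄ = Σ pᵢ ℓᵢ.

L̄ = Σ pᵢ·ℓᵢ = 0.14·2 + 0.15·1 + 0.19·3 + 0.52·3 = 2.56 bits/symbol.

2.56 bits/symbol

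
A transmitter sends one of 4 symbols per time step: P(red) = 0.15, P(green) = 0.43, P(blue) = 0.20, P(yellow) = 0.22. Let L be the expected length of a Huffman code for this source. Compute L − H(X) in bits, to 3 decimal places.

Entropy H = −Σ p log₂ p ≈ 1.8791 bits.
Huffman merges: 3/20+1/5→7/20; 11/50+7/20→57/100; 43/100+57/100→1. L = 48/25 ≈ 1.9200.
L − H = 1.9200 − 1.8791 = 0.041 bits.

0.041 bits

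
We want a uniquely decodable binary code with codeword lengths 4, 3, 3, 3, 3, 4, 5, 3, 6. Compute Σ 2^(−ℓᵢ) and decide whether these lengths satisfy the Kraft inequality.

0.796875; yes

With common denominator 2^6 = 64: Σ 2^(−ℓᵢ) = 4/64 + 8/64 + 8/64 + 8/64 + 8/64 + 4/64 + 2/64 + 8/64 + 1/64 = 51/64 = 0.796875.
Kraft's inequality requires Σ ≤ 1; here Σ = 0.796875 ≤ 1, so such a prefix code exists.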